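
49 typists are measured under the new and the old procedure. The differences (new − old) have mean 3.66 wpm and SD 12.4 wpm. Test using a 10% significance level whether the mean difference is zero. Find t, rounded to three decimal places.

H0: μ_d = 0; H1: μ_d ≠ 0 (paired t-test on the differences, two-sided).
t = d̄/(s_d/√n) = 3.66/(12.4/√49) = 2.066
df = n − 1 = 48
Two-sided p-value ≈ 0.0442
Since p ≈ 0.0442 < α = 0.1, reject H0; the evidence is statistically significant.

2.066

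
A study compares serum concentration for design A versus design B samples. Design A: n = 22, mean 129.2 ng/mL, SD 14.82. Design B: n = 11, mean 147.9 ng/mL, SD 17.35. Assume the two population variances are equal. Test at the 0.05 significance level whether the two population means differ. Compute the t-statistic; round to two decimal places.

Let group 1 = design A, group 2 = design B. H0: μ_1 = μ_2; H1: μ_1 ≠ μ_2 (two-sample pooled-variance t-test, two-sided).
s_p² = [(22−1)·14.82² + (11−1)·17.35²]/(22+11−2) = 245.887
t = (129.2 − 147.9)/√[245.887·(1/22 + 1/11)] = -3.23
df = n₁ + n₂ − 2 = 31
Two-sided p-value ≈ 0.0029
Since p ≈ 0.0029 < α = 0.05, reject H0; the evidence is statistically significant.

-3.23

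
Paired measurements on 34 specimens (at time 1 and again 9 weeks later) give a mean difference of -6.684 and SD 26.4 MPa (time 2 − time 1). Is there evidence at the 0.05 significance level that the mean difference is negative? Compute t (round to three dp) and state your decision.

t = -1.476; fail to reject H0

H0: μ_d = 0; H1: μ_d < 0 (paired t-test on the differences, left-tailed).
t = d̄/(s_d/√n) = -6.684/(26.4/√34) = -1.476
df = n − 1 = 33
p-value = P(T ≤ -1.476) ≈ 0.075
Since p ≈ 0.075 > α = 0.05, fail to reject H0; the evidence is not statistically significant.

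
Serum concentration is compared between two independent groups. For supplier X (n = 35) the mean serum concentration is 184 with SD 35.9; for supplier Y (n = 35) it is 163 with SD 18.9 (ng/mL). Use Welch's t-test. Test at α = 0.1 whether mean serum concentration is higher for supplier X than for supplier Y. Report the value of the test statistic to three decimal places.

Let group 1 = supplier X, group 2 = supplier Y. H0: μ_1 = μ_2; H1: μ_1 > μ_2 (Welch's two-sample t-test, right-tailed).
t = (x̄_1 − x̄_2)/√(s_1²/n_1 + s_2²/n_2) = (184 − 163)/√(35.9²/35 + 18.9²/35) = 3.062
Welch–Satterthwaite df ≈ 51.50
p-value = P(T ≥ 3.062) ≈ 0.0017
Since p ≈ 0.0017 < α = 0.1, reject H0; the data support H1.

3.062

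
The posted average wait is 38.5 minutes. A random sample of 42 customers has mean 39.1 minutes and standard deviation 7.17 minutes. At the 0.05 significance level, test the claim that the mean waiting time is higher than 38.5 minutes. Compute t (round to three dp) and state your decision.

H0: μ = 38.5; H1: μ > 38.5 (one-sample t-test, right-tailed).
t = (x̄ − μ₀)/(s/√n) = (39.1 − 38.5)/(7.17/√42) = 0.542
df = n − 1 = 41
p-value = P(T ≥ 0.542) ≈ 0.295
Since p ≈ 0.295 > α = 0.05, fail to reject H0; the evidence is not statistically significant.

t = 0.542; fail to reject H0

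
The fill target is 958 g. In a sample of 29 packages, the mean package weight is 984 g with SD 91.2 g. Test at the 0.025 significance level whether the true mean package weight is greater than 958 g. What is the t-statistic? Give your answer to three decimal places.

H0: μ = 958; H1: μ > 958 (one-sample t-test, right-tailed).
t = (x̄ − μ₀)/(s/√n) = (984 − 958)/(91.2/√29) = 1.535
df = n − 1 = 28
p-value = P(T ≥ 1.535) ≈ 0.0680
Since p ≈ 0.0680 > α = 0.025, fail to reject H0; the data do not provide sufficient evidence against H0.

1.535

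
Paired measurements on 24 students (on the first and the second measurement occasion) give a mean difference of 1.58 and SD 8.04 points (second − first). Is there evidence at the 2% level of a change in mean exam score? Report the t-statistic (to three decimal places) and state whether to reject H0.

H0: μ_d = 0; H1: μ_d ≠ 0 (paired t-test on the differences, two-sided).
t = d̄/(s_d/√n) = 1.58/(8.04/√24) = 0.963
df = n − 1 = 23
Two-sided p-value ≈ 0.346
Since p ≈ 0.346 > α = 0.02, fail to reject H0; the data do not provide sufficient evidence against H0.

t = 0.963; fail to reject H0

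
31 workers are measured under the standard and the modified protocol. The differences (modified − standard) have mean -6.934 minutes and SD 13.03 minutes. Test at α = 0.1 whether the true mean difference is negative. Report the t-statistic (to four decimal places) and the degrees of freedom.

t = -2.9629, df = 30

H0: μ_d = 0; H1: μ_d < 0 (paired t-test on the differences, left-tailed).
t = d̄/(s_d/√n) = -6.934/(13.03/√31) = -2.9629
df = n − 1 = 30
p-value = P(T ≤ -2.9629) ≈ 0.003
Since p ≈ 0.003 < α = 0.1, reject H0; the data support H1.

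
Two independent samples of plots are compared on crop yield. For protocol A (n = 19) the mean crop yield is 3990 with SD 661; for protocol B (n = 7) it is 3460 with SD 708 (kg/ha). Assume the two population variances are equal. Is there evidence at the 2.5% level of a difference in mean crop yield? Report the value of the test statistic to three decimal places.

Let group 1 = protocol A, group 2 = protocol B. H0: μ_1 = μ_2; H1: μ_1 ≠ μ_2 (two-sample pooled-variance t-test, two-sided).
s_p² = [(19−1)·661² + (7−1)·708²]/(19+7−2) = 453007
t = (3990 − 3460)/√[453007·(1/19 + 1/7)] = 1.781
df = n₁ + n₂ − 2 = 24
Two-sided p-value ≈ 0.0876
Since p ≈ 0.0876 > α = 0.025, fail to reject H0; the evidence is not statistically significant.

1.781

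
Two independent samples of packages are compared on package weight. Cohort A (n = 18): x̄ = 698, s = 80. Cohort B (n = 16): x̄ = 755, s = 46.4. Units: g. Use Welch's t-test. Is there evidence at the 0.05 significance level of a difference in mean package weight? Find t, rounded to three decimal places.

Let group 1 = cohort A, group 2 = cohort B. H0: μ_1 = μ_2; H1: μ_1 ≠ μ_2 (Welch's two-sample t-test, two-sided).
t = (x̄_1 − x̄_2)/√(s_1²/n_1 + s_2²/n_2) = (698 − 755)/√(80²/18 + 46.4²/16) = -2.575
Welch–Satterthwaite df ≈ 27.79
Two-sided p-value ≈ 0.0157
Since p ≈ 0.0157 < α = 0.05, reject H0; the data support H1.

-2.575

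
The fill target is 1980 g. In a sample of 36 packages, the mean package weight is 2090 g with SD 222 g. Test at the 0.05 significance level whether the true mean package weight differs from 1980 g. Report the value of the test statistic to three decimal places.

H0: μ = 1980; H1: μ ≠ 1980 (one-sample t-test, two-sided).
t = (x̄ − μ₀)/(s/√n) = (2090 − 1980)/(222/√36) = 2.973
df = n − 1 = 35
Two-sided p-value ≈ 0.005
Since p ≈ 0.005 < α = 0.05, reject H0; the data support H1.

2.973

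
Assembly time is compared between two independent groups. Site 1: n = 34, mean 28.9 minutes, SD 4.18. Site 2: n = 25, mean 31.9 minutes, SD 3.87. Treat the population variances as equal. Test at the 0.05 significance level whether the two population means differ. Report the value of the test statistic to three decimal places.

-2.810

Let group 1 = site 1, group 2 = site 2. H0: μ_1 = μ_2; H1: μ_1 ≠ μ_2 (two-sample pooled-variance t-test, two-sided).
s_p² = [(34−1)·4.18² + (25−1)·3.87²]/(34+25−2) = 16.4217
t = (28.9 − 31.9)/√[16.4217·(1/34 + 1/25)] = -2.810
df = n₁ + n₂ − 2 = 57
Two-sided p-value ≈ 0.007
Since p ≈ 0.007 < α = 0.05, reject H0; the data support H1.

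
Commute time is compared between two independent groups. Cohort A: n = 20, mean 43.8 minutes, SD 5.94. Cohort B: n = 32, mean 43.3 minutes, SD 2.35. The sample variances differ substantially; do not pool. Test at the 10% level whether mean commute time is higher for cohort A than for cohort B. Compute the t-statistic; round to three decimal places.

0.359

Let group 1 = cohort A, group 2 = cohort B. H0: μ_1 = μ_2; H1: μ_1 > μ_2 (Welch's two-sample t-test, right-tailed).
t = (x̄_1 − x̄_2)/√(s_1²/n_1 + s_2²/n_2) = (43.8 − 43.3)/√(5.94²/20 + 2.35²/32) = 0.359
Welch–Satterthwaite df ≈ 22.77
p-value = P(T ≥ 0.359) ≈ 0.3613
Since p ≈ 0.3613 > α = 0.1, fail to reject H0; the data do not provide sufficient evidence against H0.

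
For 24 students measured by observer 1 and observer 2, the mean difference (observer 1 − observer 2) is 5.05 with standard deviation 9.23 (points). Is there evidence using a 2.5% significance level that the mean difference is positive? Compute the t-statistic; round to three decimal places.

2.680

H0: μ_d = 0; H1: μ_d > 0 (paired t-test on the differences, right-tailed).
t = d̄/(s_d/√n) = 5.05/(9.23/√24) = 2.680
df = n − 1 = 23
p-value = P(T ≥ 2.680) ≈ 0.007
Since p ≈ 0.007 < α = 0.025, reject H0; the evidence is statistically significant.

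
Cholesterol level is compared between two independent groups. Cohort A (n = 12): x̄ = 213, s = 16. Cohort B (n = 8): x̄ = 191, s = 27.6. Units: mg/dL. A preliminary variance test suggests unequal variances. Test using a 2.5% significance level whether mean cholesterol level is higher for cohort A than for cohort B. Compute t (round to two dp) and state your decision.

t = 2.04; fail to reject H0

Let group 1 = cohort A, group 2 = cohort B. H0: μ_1 = μ_2; H1: μ_1 > μ_2 (Welch's two-sample t-test, right-tailed).
t = (x̄_1 − x̄_2)/√(s_1²/n_1 + s_2²/n_2) = (213 − 191)/√(16²/12 + 27.6²/8) = 2.04
Welch–Satterthwaite df ≈ 10.16
p-value = P(T ≥ 2.04) ≈ 0.0342
Since p ≈ 0.0342 > α = 0.025, fail to reject H0; the evidence is not statistically significant.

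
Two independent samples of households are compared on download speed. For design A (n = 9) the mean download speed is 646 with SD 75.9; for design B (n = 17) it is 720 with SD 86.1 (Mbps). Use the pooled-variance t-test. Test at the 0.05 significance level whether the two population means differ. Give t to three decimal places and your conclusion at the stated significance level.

t = -2.167; reject H0

Let group 1 = design A, group 2 = design B. H0: μ_1 = μ_2; H1: μ_1 ≠ μ_2 (two-sample pooled-variance t-test, two-sided).
s_p² = [(9−1)·75.9² + (17−1)·86.1²]/(9+17−2) = 6862.41
t = (646 − 720)/√[6862.41·(1/9 + 1/17)] = -2.167
df = n₁ + n₂ − 2 = 24
Two-sided p-value ≈ 0.0404
Since p ≈ 0.0404 < α = 0.05, reject H0; the data support H1.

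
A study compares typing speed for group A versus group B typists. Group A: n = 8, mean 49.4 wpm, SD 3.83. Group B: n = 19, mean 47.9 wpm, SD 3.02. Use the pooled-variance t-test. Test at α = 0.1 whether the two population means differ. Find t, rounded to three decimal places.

1.089

Let group 1 = group A, group 2 = group B. H0: μ_1 = μ_2; H1: μ_1 ≠ μ_2 (two-sample pooled-variance t-test, two-sided).
s_p² = [(8−1)·3.83² + (19−1)·3.02²]/(8+19−2) = 10.674
t = (49.4 − 47.9)/√[10.674·(1/8 + 1/19)] = 1.089
df = n₁ + n₂ − 2 = 25
Two-sided p-value ≈ 0.286
Since p ≈ 0.286 > α = 0.1, fail to reject H0; the data do not provide sufficient evidence against H0.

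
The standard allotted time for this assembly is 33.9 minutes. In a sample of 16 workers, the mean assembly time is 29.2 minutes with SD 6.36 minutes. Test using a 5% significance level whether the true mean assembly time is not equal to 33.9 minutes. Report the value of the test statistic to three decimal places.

H0: μ = 33.9; H1: μ ≠ 33.9 (one-sample t-test, two-sided).
t = (x̄ − μ₀)/(s/√n) = (29.2 − 33.9)/(6.36/√16) = -2.956
df = n − 1 = 15
Two-sided p-value ≈ 0.0098
Since p ≈ 0.0098 < α = 0.05, reject H0; the data support H1.

-2.956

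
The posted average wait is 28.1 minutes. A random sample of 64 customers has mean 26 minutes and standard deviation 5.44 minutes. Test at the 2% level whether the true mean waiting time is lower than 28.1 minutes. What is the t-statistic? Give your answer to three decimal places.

-3.088

H0: μ = 28.1; H1: μ < 28.1 (one-sample t-test, left-tailed).
t = (x̄ − μ₀)/(s/√n) = (26 − 28.1)/(5.44/√64) = -3.088
df = n − 1 = 63
p-value = P(T ≤ -3.088) ≈ 0.0015
Since p ≈ 0.0015 < α = 0.02, reject H0; the data support H1.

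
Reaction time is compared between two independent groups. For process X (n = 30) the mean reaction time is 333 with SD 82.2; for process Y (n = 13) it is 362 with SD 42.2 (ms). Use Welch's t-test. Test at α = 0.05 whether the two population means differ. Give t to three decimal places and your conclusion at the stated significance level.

t = -1.524; fail to reject H0

Let group 1 = process X, group 2 = process Y. H0: μ_1 = μ_2; H1: μ_1 ≠ μ_2 (Welch's two-sample t-test, two-sided).
t = (x̄_1 − x̄_2)/√(s_1²/n_1 + s_2²/n_2) = (333 − 362)/√(82.2²/30 + 42.2²/13) = -1.524
Welch–Satterthwaite df ≈ 39.60
Two-sided p-value ≈ 0.136
Since p ≈ 0.136 > α = 0.05, fail to reject H0; the evidence is not statistically significant.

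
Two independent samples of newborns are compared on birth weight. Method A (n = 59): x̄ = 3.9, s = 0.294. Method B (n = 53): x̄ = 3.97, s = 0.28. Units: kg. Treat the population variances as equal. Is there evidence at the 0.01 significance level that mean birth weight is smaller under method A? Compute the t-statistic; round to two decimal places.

-1.29

Let group 1 = method A, group 2 = method B. H0: μ_1 = μ_2; H1: μ_1 < μ_2 (two-sample pooled-variance t-test, left-tailed).
s_p² = [(59−1)·0.294² + (53−1)·0.28²]/(59+53−2) = 0.0826372
t = (3.9 − 3.97)/√[0.0826372·(1/59 + 1/53)] = -1.29
df = n₁ + n₂ − 2 = 110
p-value = P(T ≤ -1.29) ≈ 0.1005
Since p ≈ 0.1005 > α = 0.01, fail to reject H0; the evidence is not statistically significant.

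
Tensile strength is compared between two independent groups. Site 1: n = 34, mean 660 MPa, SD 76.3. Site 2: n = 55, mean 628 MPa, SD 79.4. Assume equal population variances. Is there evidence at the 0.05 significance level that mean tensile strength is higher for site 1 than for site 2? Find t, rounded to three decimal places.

Let group 1 = site 1, group 2 = site 2. H0: μ_1 = μ_2; H1: μ_1 > μ_2 (two-sample pooled-variance t-test, right-tailed).
s_p² = [(34−1)·76.3² + (55−1)·79.4²]/(34+55−2) = 6121.28
t = (660 − 628)/√[6121.28·(1/34 + 1/55)] = 1.875
df = n₁ + n₂ − 2 = 87
p-value = P(T ≥ 1.875) ≈ 0.032
Since p ≈ 0.032 < α = 0.05, reject H0; the data support H1.

1.875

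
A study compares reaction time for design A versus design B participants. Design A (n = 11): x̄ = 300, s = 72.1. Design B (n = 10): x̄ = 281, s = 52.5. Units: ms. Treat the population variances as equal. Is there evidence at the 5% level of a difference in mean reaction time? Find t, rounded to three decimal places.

0.684

Let group 1 = design A, group 2 = design B. H0: μ_1 = μ_2; H1: μ_1 ≠ μ_2 (two-sample pooled-variance t-test, two-sided).
s_p² = [(11−1)·72.1² + (10−1)·52.5²]/(11+10−2) = 4041.6
t = (300 − 281)/√[4041.6·(1/11 + 1/10)] = 0.684
df = n₁ + n₂ − 2 = 19
Two-sided p-value ≈ 0.502
Since p ≈ 0.502 > α = 0.05, fail to reject H0; the evidence is not statistically significant.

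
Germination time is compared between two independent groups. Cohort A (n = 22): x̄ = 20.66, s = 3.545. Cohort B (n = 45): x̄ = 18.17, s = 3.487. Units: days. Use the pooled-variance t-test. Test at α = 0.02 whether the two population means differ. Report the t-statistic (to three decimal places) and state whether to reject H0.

Let group 1 = cohort A, group 2 = cohort B. H0: μ_1 = μ_2; H1: μ_1 ≠ μ_2 (two-sample pooled-variance t-test, two-sided).
s_p² = [(22−1)·3.545² + (45−1)·3.487²]/(22+45−2) = 12.2909
t = (20.66 − 18.17)/√[12.2909·(1/22 + 1/45)] = 2.730
df = n₁ + n₂ − 2 = 65
Two-sided p-value ≈ 0.008
Since p ≈ 0.008 < α = 0.02, reject H0; the evidence is statistically significant.

t = 2.730; reject H0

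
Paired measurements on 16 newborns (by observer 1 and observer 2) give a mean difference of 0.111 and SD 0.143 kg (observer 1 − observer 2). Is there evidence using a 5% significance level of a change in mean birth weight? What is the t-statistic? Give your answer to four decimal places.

H0: μ_d = 0; H1: μ_d ≠ 0 (paired t-test on the differences, two-sided).
t = d̄/(s_d/√n) = 0.111/(0.143/√16) = 3.1049
df = n − 1 = 15
Two-sided p-value ≈ 0.0072
Since p ≈ 0.0072 < α = 0.05, reject H0; the data support H1.

3.1049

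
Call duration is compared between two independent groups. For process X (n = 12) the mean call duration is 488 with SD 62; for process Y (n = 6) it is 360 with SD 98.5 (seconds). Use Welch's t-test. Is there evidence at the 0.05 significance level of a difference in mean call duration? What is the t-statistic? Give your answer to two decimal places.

2.91

Let group 1 = process X, group 2 = process Y. H0: μ_1 = μ_2; H1: μ_1 ≠ μ_2 (Welch's two-sample t-test, two-sided).
t = (x̄_1 − x̄_2)/√(s_1²/n_1 + s_2²/n_2) = (488 − 360)/√(62²/12 + 98.5²/6) = 2.91
Welch–Satterthwaite df ≈ 7.05
Two-sided p-value ≈ 0.0225
Since p ≈ 0.0225 < α = 0.05, reject H0; the data support H1.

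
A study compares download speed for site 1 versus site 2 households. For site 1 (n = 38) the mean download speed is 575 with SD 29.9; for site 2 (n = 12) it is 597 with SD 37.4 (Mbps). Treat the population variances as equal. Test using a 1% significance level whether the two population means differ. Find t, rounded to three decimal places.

-2.091

Let group 1 = site 1, group 2 = site 2. H0: μ_1 = μ_2; H1: μ_1 ≠ μ_2 (two-sample pooled-variance t-test, two-sided).
s_p² = [(38−1)·29.9² + (12−1)·37.4²]/(38+12−2) = 1009.68
t = (575 − 597)/√[1009.68·(1/38 + 1/12)] = -2.091
df = n₁ + n₂ − 2 = 48
Two-sided p-value ≈ 0.0419
Since p ≈ 0.0419 > α = 0.01, fail to reject H0; the evidence is not statistically significant.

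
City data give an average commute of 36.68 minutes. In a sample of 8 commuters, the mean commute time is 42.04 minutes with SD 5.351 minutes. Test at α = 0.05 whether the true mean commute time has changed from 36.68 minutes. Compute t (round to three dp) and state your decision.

t = 2.833; reject H0

H0: μ = 36.68; H1: μ ≠ 36.68 (one-sample t-test, two-sided).
t = (x̄ − μ₀)/(s/√n) = (42.04 − 36.68)/(5.351/√8) = 2.833
df = n − 1 = 7
Two-sided p-value ≈ 0.025
Since p ≈ 0.025 < α = 0.05, reject H0; the data support H1.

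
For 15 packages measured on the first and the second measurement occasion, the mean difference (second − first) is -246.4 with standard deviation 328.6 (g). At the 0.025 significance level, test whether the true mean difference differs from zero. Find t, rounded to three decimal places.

-2.904

H0: μ_d = 0; H1: μ_d ≠ 0 (paired t-test on the differences, two-sided).
t = d̄/(s_d/√n) = -246.4/(328.6/√15) = -2.904
df = n − 1 = 14
Two-sided p-value ≈ 0.012
Since p ≈ 0.012 < α = 0.025, reject H0; the evidence is statistically significant.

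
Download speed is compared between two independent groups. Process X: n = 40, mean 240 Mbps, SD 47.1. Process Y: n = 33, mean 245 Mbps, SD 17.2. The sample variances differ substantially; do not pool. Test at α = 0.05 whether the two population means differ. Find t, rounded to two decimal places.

Let group 1 = process X, group 2 = process Y. H0: μ_1 = μ_2; H1: μ_1 ≠ μ_2 (Welch's two-sample t-test, two-sided).
t = (x̄_1 − x̄_2)/√(s_1²/n_1 + s_2²/n_2) = (240 − 245)/√(47.1²/40 + 17.2²/33) = -0.62
Welch–Satterthwaite df ≈ 51.00
Two-sided p-value ≈ 0.536
Since p ≈ 0.536 > α = 0.05, fail to reject H0; the evidence is not statistically significant.

-0.62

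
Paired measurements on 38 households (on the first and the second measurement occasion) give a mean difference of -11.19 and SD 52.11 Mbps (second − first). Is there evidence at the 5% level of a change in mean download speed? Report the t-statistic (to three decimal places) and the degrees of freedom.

t = -1.324, df = 37

H0: μ_d = 0; H1: μ_d ≠ 0 (paired t-test on the differences, two-sided).
t = d̄/(s_d/√n) = -11.19/(52.11/√38) = -1.324
df = n − 1 = 37
Two-sided p-value ≈ 0.194
Since p ≈ 0.194 > α = 0.05, fail to reject H0; the data do not provide sufficient evidence against H0.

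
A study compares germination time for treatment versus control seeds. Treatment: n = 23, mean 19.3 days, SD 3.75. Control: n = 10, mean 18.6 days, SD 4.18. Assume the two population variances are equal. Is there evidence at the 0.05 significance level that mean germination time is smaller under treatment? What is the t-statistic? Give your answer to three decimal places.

Let group 1 = treatment, group 2 = control. H0: μ_1 = μ_2; H1: μ_1 < μ_2 (two-sample pooled-variance t-test, left-tailed).
s_p² = [(23−1)·3.75² + (10−1)·4.18²]/(23+10−2) = 15.0525
t = (19.3 − 18.6)/√[15.0525·(1/23 + 1/10)] = 0.476
df = n₁ + n₂ − 2 = 31
p-value = P(T ≤ 0.476) ≈ 0.681
Since p ≈ 0.681 > α = 0.05, fail to reject H0; the evidence is not statistically significant.

0.476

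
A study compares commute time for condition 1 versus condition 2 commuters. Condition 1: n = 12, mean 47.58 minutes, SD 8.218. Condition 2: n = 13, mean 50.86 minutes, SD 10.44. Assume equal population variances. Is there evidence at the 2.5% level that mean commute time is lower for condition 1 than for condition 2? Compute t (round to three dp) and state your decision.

t = -0.868; fail to reject H0

Let group 1 = condition 1, group 2 = condition 2. H0: μ_1 = μ_2; H1: μ_1 < μ_2 (two-sample pooled-variance t-test, left-tailed).
s_p² = [(12−1)·8.218² + (13−1)·10.44²]/(12+13−2) = 89.1658
t = (47.58 − 50.86)/√[89.1658·(1/12 + 1/13)] = -0.868
df = n₁ + n₂ − 2 = 23
p-value = P(T ≤ -0.868) ≈ 0.1973
Since p ≈ 0.1973 > α = 0.025, fail to reject H0; the data do not provide sufficient evidence against H0.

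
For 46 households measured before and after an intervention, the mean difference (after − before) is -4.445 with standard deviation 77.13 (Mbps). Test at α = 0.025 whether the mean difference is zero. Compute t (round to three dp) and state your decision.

t = -0.391; fail to reject H0

H0: μ_d = 0; H1: μ_d ≠ 0 (paired t-test on the differences, two-sided).
t = d̄/(s_d/√n) = -4.445/(77.13/√46) = -0.391
df = n − 1 = 45
Two-sided p-value ≈ 0.698
Since p ≈ 0.698 > α = 0.025, fail to reject H0; the data do not provide sufficient evidence against H0.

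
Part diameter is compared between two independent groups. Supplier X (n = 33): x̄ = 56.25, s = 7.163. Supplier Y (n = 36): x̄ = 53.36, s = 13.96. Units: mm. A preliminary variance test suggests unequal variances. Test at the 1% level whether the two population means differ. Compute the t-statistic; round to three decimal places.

Let group 1 = supplier X, group 2 = supplier Y. H0: μ_1 = μ_2; H1: μ_1 ≠ μ_2 (Welch's two-sample t-test, two-sided).
t = (x̄_1 − x̄_2)/√(s_1²/n_1 + s_2²/n_2) = (56.25 − 53.36)/√(7.163²/33 + 13.96²/36) = 1.095
Welch–Satterthwaite df ≈ 53.19
Two-sided p-value ≈ 0.2785
Since p ≈ 0.2785 > α = 0.01, fail to reject H0; the data do not provide sufficient evidence against H0.

1.095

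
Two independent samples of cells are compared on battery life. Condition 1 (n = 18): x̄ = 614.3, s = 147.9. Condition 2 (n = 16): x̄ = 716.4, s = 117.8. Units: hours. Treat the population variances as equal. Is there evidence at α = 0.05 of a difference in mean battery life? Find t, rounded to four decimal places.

-2.2072

Let group 1 = condition 1, group 2 = condition 2. H0: μ_1 = μ_2; H1: μ_1 ≠ μ_2 (two-sample pooled-variance t-test, two-sided).
s_p² = [(18−1)·147.9² + (16−1)·117.8²]/(18+16−2) = 18125.5
t = (614.3 − 716.4)/√[18125.5·(1/18 + 1/16)] = -2.2072
df = n₁ + n₂ − 2 = 32
Two-sided p-value ≈ 0.0346
Since p ≈ 0.0346 < α = 0.05, reject H0; the data support H1.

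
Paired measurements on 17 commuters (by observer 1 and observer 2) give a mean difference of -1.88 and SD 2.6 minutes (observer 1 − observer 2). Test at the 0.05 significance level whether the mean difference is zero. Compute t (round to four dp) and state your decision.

H0: μ_d = 0; H1: μ_d ≠ 0 (paired t-test on the differences, two-sided).
t = d̄/(s_d/√n) = -1.88/(2.6/√17) = -2.9813
df = n − 1 = 16
Two-sided p-value ≈ 0.009
Since p ≈ 0.009 < α = 0.05, reject H0; the evidence is statistically significant.

t = -2.9813; reject H0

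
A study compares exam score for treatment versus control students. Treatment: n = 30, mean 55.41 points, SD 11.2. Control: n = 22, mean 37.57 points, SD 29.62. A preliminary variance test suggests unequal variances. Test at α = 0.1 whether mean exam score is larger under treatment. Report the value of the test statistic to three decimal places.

Let group 1 = treatment, group 2 = control. H0: μ_1 = μ_2; H1: μ_1 > μ_2 (Welch's two-sample t-test, right-tailed).
t = (x̄_1 − x̄_2)/√(s_1²/n_1 + s_2²/n_2) = (55.41 − 37.57)/√(11.2²/30 + 29.62²/22) = 2.688
Welch–Satterthwaite df ≈ 25.43
p-value = P(T ≥ 2.688) ≈ 0.0063
Since p ≈ 0.0063 < α = 0.1, reject H0; the data support H1.

2.688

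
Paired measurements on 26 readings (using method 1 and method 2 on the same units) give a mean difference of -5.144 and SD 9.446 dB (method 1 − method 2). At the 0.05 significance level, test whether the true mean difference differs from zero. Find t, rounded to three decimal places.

-2.777

H0: μ_d = 0; H1: μ_d ≠ 0 (paired t-test on the differences, two-sided).
t = d̄/(s_d/√n) = -5.144/(9.446/√26) = -2.777
df = n − 1 = 25
Two-sided p-value ≈ 0.010
Since p ≈ 0.010 < α = 0.05, reject H0; the evidence is statistically significant.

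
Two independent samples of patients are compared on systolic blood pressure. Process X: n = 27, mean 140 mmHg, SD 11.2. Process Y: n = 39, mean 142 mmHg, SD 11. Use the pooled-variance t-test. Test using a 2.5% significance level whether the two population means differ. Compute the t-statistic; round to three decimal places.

Let group 1 = process X, group 2 = process Y. H0: μ_1 = μ_2; H1: μ_1 ≠ μ_2 (two-sample pooled-variance t-test, two-sided).
s_p² = [(27−1)·11.2² + (39−1)·11²]/(27+39−2) = 122.804
t = (140 − 142)/√[122.804·(1/27 + 1/39)] = -0.721
df = n₁ + n₂ − 2 = 64
Two-sided p-value ≈ 0.4736
Since p ≈ 0.4736 > α = 0.025, fail to reject H0; the evidence is not statistically significant.

-0.721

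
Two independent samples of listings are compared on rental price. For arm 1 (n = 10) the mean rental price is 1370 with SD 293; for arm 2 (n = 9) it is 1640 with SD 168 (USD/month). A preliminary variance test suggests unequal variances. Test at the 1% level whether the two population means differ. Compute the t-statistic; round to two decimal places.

Let group 1 = arm 1, group 2 = arm 2. H0: μ_1 = μ_2; H1: μ_1 ≠ μ_2 (Welch's two-sample t-test, two-sided).
t = (x̄_1 − x̄_2)/√(s_1²/n_1 + s_2²/n_2) = (1370 − 1640)/√(293²/10 + 168²/9) = -2.49
Welch–Satterthwaite df ≈ 14.59
Two-sided p-value ≈ 0.0252
Since p ≈ 0.0252 > α = 0.01, fail to reject H0; the data do not provide sufficient evidence against H0.

-2.49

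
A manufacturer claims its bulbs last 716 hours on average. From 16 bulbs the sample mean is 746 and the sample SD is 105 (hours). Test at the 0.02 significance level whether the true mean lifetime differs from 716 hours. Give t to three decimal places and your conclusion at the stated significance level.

H0: μ = 716; H1: μ ≠ 716 (one-sample t-test, two-sided).
t = (x̄ − μ₀)/(s/√n) = (746 − 716)/(105/√16) = 1.143
df = n − 1 = 15
Two-sided p-value ≈ 0.271
Since p ≈ 0.271 > α = 0.02, fail to reject H0; the evidence is not statistically significant.

t = 1.143; fail to reject H0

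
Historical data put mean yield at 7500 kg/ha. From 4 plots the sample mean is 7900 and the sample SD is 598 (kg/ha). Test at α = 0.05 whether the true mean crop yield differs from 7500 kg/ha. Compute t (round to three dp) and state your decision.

H0: μ = 7500; H1: μ ≠ 7500 (one-sample t-test, two-sided).
t = (x̄ − μ₀)/(s/√n) = (7900 − 7500)/(598/√4) = 1.338
df = n − 1 = 3
Two-sided p-value ≈ 0.273
Since p ≈ 0.273 > α = 0.05, fail to reject H0; the data do not provide sufficient evidence against H0.

t = 1.338; fail to reject H0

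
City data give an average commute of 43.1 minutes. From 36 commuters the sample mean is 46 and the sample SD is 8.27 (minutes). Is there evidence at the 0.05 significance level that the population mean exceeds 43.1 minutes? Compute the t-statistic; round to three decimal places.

2.104

H0: μ = 43.1; H1: μ > 43.1 (one-sample t-test, right-tailed).
t = (x̄ − μ₀)/(s/√n) = (46 − 43.1)/(8.27/√36) = 2.104
df = n − 1 = 35
p-value = P(T ≥ 2.104) ≈ 0.0213
Since p ≈ 0.0213 < α = 0.05, reject H0; the evidence is statistically significant.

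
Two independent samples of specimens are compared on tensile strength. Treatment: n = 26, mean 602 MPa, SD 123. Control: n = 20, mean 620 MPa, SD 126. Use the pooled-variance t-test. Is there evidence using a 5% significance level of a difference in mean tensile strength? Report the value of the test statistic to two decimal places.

-0.49

Let group 1 = treatment, group 2 = control. H0: μ_1 = μ_2; H1: μ_1 ≠ μ_2 (two-sample pooled-variance t-test, two-sided).
s_p² = [(26−1)·123² + (20−1)·126²]/(26+20−2) = 15451.6
t = (602 − 620)/√[15451.6·(1/26 + 1/20)] = -0.49
df = n₁ + n₂ − 2 = 44
Two-sided p-value ≈ 0.629
Since p ≈ 0.629 > α = 0.05, fail to reject H0; the evidence is not statistically significant.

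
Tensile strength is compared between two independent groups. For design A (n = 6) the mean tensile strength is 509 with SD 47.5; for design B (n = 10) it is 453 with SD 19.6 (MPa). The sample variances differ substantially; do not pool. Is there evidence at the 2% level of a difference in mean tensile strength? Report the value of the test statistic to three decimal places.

2.751

Let group 1 = design A, group 2 = design B. H0: μ_1 = μ_2; H1: μ_1 ≠ μ_2 (Welch's two-sample t-test, two-sided).
t = (x̄_1 − x̄_2)/√(s_1²/n_1 + s_2²/n_2) = (509 − 453)/√(47.5²/6 + 19.6²/10) = 2.751
Welch–Satterthwaite df ≈ 6.04
Two-sided p-value ≈ 0.033
Since p ≈ 0.033 > α = 0.02, fail to reject H0; the evidence is not statistically significant.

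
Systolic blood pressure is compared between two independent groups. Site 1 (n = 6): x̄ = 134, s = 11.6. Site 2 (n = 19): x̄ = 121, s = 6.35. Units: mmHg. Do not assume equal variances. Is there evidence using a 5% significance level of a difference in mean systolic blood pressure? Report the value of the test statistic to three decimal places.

Let group 1 = site 1, group 2 = site 2. H0: μ_1 = μ_2; H1: μ_1 ≠ μ_2 (Welch's two-sample t-test, two-sided).
t = (x̄_1 − x̄_2)/√(s_1²/n_1 + s_2²/n_2) = (134 − 121)/√(11.6²/6 + 6.35²/19) = 2.624
Welch–Satterthwaite df ≈ 5.98
Two-sided p-value ≈ 0.0395
Since p ≈ 0.0395 < α = 0.05, reject H0; the evidence is statistically significant.

2.624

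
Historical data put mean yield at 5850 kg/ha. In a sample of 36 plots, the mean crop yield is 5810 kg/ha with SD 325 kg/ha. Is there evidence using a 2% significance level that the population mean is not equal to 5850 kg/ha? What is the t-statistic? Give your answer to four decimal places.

-0.7385

H0: μ = 5850; H1: μ ≠ 5850 (one-sample t-test, two-sided).
t = (x̄ − μ₀)/(s/√n) = (5810 − 5850)/(325/√36) = -0.7385
df = n − 1 = 35
Two-sided p-value ≈ 0.465
Since p ≈ 0.465 > α = 0.02, fail to reject H0; the evidence is not statistically significant.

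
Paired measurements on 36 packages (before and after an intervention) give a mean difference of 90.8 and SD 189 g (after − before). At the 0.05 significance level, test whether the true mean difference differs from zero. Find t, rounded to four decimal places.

H0: μ_d = 0; H1: μ_d ≠ 0 (paired t-test on the differences, two-sided).
t = d̄/(s_d/√n) = 90.8/(189/√36) = 2.8825
df = n − 1 = 35
Two-sided p-value ≈ 0.007
Since p ≈ 0.007 < α = 0.05, reject H0; the evidence is statistically significant.

2.8825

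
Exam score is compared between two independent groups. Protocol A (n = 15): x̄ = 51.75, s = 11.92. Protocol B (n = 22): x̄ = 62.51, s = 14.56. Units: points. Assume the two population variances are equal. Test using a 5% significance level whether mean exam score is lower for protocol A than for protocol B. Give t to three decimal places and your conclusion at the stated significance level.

t = -2.369; reject H0

Let group 1 = protocol A, group 2 = protocol B. H0: μ_1 = μ_2; H1: μ_1 < μ_2 (two-sample pooled-variance t-test, left-tailed).
s_p² = [(15−1)·11.92² + (22−1)·14.56²]/(15+22−2) = 184.031
t = (51.75 − 62.51)/√[184.031·(1/15 + 1/22)] = -2.369
df = n₁ + n₂ − 2 = 35
p-value = P(T ≤ -2.369) ≈ 0.0117
Since p ≈ 0.0117 < α = 0.05, reject H0; the data support H1.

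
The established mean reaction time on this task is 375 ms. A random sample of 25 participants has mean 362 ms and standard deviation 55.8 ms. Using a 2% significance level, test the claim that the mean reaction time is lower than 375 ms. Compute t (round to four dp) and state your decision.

t = -1.1649; fail to reject H0

H0: μ = 375; H1: μ < 375 (one-sample t-test, left-tailed).
t = (x̄ − μ₀)/(s/√n) = (362 − 375)/(55.8/√25) = -1.1649
df = n − 1 = 24
p-value = P(T ≤ -1.1649) ≈ 0.1278
Since p ≈ 0.1278 > α = 0.02, fail to reject H0; the evidence is not statistically significant.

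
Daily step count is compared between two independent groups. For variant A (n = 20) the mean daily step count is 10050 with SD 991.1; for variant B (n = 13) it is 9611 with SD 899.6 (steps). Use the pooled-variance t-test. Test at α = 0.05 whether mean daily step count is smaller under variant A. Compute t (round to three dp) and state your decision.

Let group 1 = variant A, group 2 = variant B. H0: μ_1 = μ_2; H1: μ_1 < μ_2 (two-sample pooled-variance t-test, left-tailed).
s_p² = [(20−1)·991.1² + (13−1)·899.6²]/(20+13−2) = 915312
t = (10050 − 9611)/√[915312·(1/20 + 1/13)] = 1.288
df = n₁ + n₂ − 2 = 31
p-value = P(T ≤ 1.288) ≈ 0.8964
Since p ≈ 0.8964 > α = 0.05, fail to reject H0; the evidence is not statistically significant.

t = 1.288; fail to reject H0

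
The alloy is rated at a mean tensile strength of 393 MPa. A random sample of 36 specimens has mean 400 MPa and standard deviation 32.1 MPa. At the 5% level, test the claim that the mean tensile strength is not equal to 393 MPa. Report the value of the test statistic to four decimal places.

H0: μ = 393; H1: μ ≠ 393 (one-sample t-test, two-sided).
t = (x̄ − μ₀)/(s/√n) = (400 − 393)/(32.1/√36) = 1.3084
df = n − 1 = 35
Two-sided p-value ≈ 0.199
Since p ≈ 0.199 > α = 0.05, fail to reject H0; the evidence is not statistically significant.

1.3084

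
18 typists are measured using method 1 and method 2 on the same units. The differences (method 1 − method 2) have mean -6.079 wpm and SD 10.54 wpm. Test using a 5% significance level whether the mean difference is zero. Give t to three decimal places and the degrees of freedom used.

t = -2.447, df = 17

H0: μ_d = 0; H1: μ_d ≠ 0 (paired t-test on the differences, two-sided).
t = d̄/(s_d/√n) = -6.079/(10.54/√18) = -2.447
df = n − 1 = 17
Two-sided p-value ≈ 0.0256
Since p ≈ 0.0256 < α = 0.05, reject H0; the data support H1.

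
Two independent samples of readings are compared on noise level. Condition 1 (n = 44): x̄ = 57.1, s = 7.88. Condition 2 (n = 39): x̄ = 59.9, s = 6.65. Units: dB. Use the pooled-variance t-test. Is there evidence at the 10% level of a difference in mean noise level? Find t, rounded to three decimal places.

-1.737

Let group 1 = condition 1, group 2 = condition 2. H0: μ_1 = μ_2; H1: μ_1 ≠ μ_2 (two-sample pooled-variance t-test, two-sided).
s_p² = [(44−1)·7.88² + (39−1)·6.65²]/(44+39−2) = 53.7101
t = (57.1 − 59.9)/√[53.7101·(1/44 + 1/39)] = -1.737
df = n₁ + n₂ − 2 = 81
Two-sided p-value ≈ 0.0862
Since p ≈ 0.0862 < α = 0.1, reject H0; the data support H1.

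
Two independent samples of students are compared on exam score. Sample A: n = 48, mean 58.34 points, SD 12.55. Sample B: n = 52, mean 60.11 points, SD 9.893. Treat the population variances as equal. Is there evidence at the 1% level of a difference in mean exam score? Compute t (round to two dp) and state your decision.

t = -0.79; fail to reject H0

Let group 1 = sample A, group 2 = sample B. H0: μ_1 = μ_2; H1: μ_1 ≠ μ_2 (two-sample pooled-variance t-test, two-sided).
s_p² = [(48−1)·12.55² + (52−1)·9.893²]/(48+52−2) = 126.47
t = (58.34 − 60.11)/√[126.47·(1/48 + 1/52)] = -0.79
df = n₁ + n₂ − 2 = 98
Two-sided p-value ≈ 0.434
Since p ≈ 0.434 > α = 0.01, fail to reject H0; the evidence is not statistically significant.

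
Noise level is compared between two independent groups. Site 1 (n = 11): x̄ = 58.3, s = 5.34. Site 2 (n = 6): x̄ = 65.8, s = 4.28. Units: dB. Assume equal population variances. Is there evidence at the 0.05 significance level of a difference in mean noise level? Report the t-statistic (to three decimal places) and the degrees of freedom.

t = -2.949, df = 15

Let group 1 = site 1, group 2 = site 2. H0: μ_1 = μ_2; H1: μ_1 ≠ μ_2 (two-sample pooled-variance t-test, two-sided).
s_p² = [(11−1)·5.34² + (6−1)·4.28²]/(11+6−2) = 25.1165
t = (58.3 − 65.8)/√[25.1165·(1/11 + 1/6)] = -2.949
df = n₁ + n₂ − 2 = 15
Two-sided p-value ≈ 0.0100
Since p ≈ 0.0100 < α = 0.05, reject H0; the data support H1.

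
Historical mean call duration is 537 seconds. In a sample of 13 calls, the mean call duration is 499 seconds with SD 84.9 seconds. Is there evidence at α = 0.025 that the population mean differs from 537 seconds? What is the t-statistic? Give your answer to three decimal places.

-1.614

H0: μ = 537; H1: μ ≠ 537 (one-sample t-test, two-sided).
t = (x̄ − μ₀)/(s/√n) = (499 − 537)/(84.9/√13) = -1.614
df = n − 1 = 12
Two-sided p-value ≈ 0.1325
Since p ≈ 0.1325 > α = 0.025, fail to reject H0; the evidence is not statistically significant.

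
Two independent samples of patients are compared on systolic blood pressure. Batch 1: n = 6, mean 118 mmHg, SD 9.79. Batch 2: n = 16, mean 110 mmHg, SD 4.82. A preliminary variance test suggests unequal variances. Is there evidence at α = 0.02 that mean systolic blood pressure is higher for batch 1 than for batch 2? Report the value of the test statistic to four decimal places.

Let group 1 = batch 1, group 2 = batch 2. H0: μ_1 = μ_2; H1: μ_1 > μ_2 (Welch's two-sample t-test, right-tailed).
t = (x̄_1 − x̄_2)/√(s_1²/n_1 + s_2²/n_2) = (118 − 110)/√(9.79²/6 + 4.82²/16) = 1.9164
Welch–Satterthwaite df ≈ 5.93
p-value = P(T ≥ 1.9164) ≈ 0.052
Since p ≈ 0.052 > α = 0.02, fail to reject H0; the evidence is not statistically significant.

1.9164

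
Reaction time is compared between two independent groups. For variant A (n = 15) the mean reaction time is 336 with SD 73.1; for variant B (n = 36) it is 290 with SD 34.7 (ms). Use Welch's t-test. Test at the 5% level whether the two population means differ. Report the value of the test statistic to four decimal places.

2.3302

Let group 1 = variant A, group 2 = variant B. H0: μ_1 = μ_2; H1: μ_1 ≠ μ_2 (Welch's two-sample t-test, two-sided).
t = (x̄_1 − x̄_2)/√(s_1²/n_1 + s_2²/n_2) = (336 − 290)/√(73.1²/15 + 34.7²/36) = 2.3302
Welch–Satterthwaite df ≈ 16.69
Two-sided p-value ≈ 0.0326
Since p ≈ 0.0326 < α = 0.05, reject H0; the evidence is statistically significant.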